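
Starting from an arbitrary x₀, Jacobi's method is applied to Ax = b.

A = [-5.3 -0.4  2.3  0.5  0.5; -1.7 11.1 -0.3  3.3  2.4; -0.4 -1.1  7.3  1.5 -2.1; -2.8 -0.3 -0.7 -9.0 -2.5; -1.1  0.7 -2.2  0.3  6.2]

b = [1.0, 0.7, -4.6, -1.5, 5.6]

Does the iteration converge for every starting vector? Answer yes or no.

yes

Write A = D+L+U with D = diag(-5.3, 11.1, 7.3, -9, 6.2).
Jacobi: T = -D⁻¹(L+U), T[3,4] = -(-2.5)/(-9) = -0.2778; T[3,3] = 0.
  T[0,:] = [+0.0000 -0.0755 +0.4340 +0.0943 +0.0943]
  T[1,:] = [+0.1532 +0.0000 +0.0270 -0.2973 -0.2162]
  T[2,:] = [+0.0548 +0.1507 +0.0000 -0.2055 +0.2877]
  T[3,:] = [-0.3111 -0.0333 -0.0778 +0.0000 -0.2778]
  T[4,:] = [+0.1774 -0.1129 +0.3548 -0.0484 +0.0000]
|λ(T)| sorted: 0.5551, 0.3718, 0.2858, 0.2858, 0.0483.
ρ(T) = max|λ| = 0.5551; 0.5551 < 1, so it converges for any x₀.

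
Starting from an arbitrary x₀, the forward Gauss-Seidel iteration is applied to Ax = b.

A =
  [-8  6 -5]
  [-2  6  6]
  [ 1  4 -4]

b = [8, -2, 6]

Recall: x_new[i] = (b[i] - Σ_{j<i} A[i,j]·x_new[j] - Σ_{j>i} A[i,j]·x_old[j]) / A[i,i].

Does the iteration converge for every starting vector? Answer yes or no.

yes

Write A = D+L+U with D = diag(-8, 6, -4).
T_GS = -(D+L)⁻¹U: row 0 first, T[0,1] = -(6)/(-8) = +0.7500; later rows by forward substitution.
  T[0,:] = [+0.0000 +0.7500 -0.6250]
  T[1,:] = [+0.0000 +0.2500 -1.2083]
  T[2,:] = [+0.0000 +0.4375 -1.3646]
moduli |λ_i(T)| = 0.9081, 0.2065, 0.0000.
ρ(T) = max|λ| = 0.9081; 0.9081 < 1 ⇒ converges.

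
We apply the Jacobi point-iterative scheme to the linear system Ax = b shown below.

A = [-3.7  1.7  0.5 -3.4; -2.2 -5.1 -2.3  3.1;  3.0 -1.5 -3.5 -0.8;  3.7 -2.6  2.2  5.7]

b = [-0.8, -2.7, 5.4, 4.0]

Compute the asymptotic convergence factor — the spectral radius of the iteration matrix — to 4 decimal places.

1.1617

Split A = D + L + U, D = diag(-3.7, -5.1, -3.5, 5.7).
T_J = -D⁻¹(L+U): T[0,3] = -(-3.4)/(-3.7) = -0.9189; T[0,0] = 0.
  T[0,:] = [+0.0000  +0.4595  +0.1351  -0.9189]
  T[1,:] = [-0.4314  +0.0000  -0.4510  +0.6078]
  T[2,:] = [+0.8571  -0.4286  +0.0000  -0.2286]
  T[3,:] = [-0.6491  +0.4561  -0.3860  +0.0000]
|eigenvalues of T|: 1.1617, 0.8343, 0.3161, 0.0113.
spectral radius ρ = 1.1617; 1.1617 > 1 ⇒ diverges.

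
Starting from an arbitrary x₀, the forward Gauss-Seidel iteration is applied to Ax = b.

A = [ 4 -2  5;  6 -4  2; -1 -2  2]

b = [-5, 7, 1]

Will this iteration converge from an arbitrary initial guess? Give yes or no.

Write A = D+L+U with D = diag(4, -4, 2).
T_GS = -(D+L)⁻¹U: row 0 first, T[0,1] = -(-2)/(4) = +0.5000; later rows by forward substitution.
  T[0,:] = [+0.0000  +0.5000  -1.2500]
  T[1,:] = [+0.0000  +0.7500  -1.3750]
  T[2,:] = [+0.0000  +1.0000  -2.0000]
|roots of det(T-λI)|: 1.3431, 0.0931, 0.0000.
ρ = 1.3431; 1.3431 > 1: divergent.

no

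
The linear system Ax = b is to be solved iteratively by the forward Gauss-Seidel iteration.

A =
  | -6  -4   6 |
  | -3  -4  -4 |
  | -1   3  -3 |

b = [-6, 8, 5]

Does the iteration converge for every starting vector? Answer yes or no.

A = D + L + U where D = diag(-6, -4, -3).
Gauss-Seidel: T = -(D+L)⁻¹U, row 0 first, T[0,2] = -(6)/(-6) = +1.0000; later rows by forward substitution.
  T[0,:] = [+0.0000, -0.6667, +1.0000]
  T[1,:] = [+0.0000, +0.5000, -1.7500]
  T[2,:] = [+0.0000, +0.7222, -2.0833]
|roots of det(T-λI)|: 1.4277, 0.1557, 0.0000.
ρ(T) = max|λ| = 1.4277; 1.4277 > 1 ⇒ diverges.

no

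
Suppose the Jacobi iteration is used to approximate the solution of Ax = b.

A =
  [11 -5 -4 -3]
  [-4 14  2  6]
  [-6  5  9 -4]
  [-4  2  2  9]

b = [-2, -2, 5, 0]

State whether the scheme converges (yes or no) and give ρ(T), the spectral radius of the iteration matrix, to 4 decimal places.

Write A = D+L+U with D = diag(11, 14, 9, 9).
Jacobi: T = -D⁻¹(L+U), T[2,3] = -(-4)/(9) = +0.4444; T[2,2] = 0.
  T[0,:] = [+0.0000 +0.4545 +0.3636 +0.2727]
  T[1,:] = [+0.2857 +0.0000 -0.1429 -0.4286]
  T[2,:] = [+0.6667 -0.5556 +0.0000 +0.4444]
  T[3,:] = [+0.4444 -0.2222 -0.2222 +0.0000]
|λ(T)| sorted: 0.9203, 0.5639, 0.2768, 0.2768.
ρ = 0.9203; 0.9203 < 1: convergent.

yes, ρ = 0.9203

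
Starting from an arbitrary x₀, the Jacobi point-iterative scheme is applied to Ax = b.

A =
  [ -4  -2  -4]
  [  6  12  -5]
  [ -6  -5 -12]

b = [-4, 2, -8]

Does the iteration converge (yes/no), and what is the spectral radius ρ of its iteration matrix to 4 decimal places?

Write A = D+L+U with D = diag(-4, 12, -12).
Jacobi T = -D⁻¹(L+U): T[2,1] = -(-5)/(-12) = -0.4167; T[2,2] = 0.
  T[0,:] = [+0.0000, -0.5000, -1.0000]
  T[1,:] = [-0.5000, +0.0000, +0.4167]
  T[2,:] = [-0.5000, -0.4167, +0.0000]
moduli |λ_i(T)| = 0.8371, 0.6439, 0.1932.
spectral radius ρ = 0.8371; 0.8371 < 1: convergent.

yes, ρ = 0.8371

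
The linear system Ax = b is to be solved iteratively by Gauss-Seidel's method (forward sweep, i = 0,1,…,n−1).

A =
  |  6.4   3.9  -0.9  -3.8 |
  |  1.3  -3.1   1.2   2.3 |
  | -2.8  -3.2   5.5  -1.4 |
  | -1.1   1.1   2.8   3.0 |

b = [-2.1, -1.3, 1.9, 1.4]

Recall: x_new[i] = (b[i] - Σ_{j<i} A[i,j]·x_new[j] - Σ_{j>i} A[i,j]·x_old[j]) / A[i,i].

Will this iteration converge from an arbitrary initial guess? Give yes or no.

yes

Split A = D + L + U, D = diag(6.4, -3.1, 5.5, 3).
T_GS = -(D+L)⁻¹U: row 0 first, T[0,2] = -(-0.9)/(6.4) = +0.1406; later rows by forward substitution.
  T[0,:] = [+0.0000, -0.6094, +0.1406, +0.5938]
  T[1,:] = [+0.0000, -0.2555, +0.4461, +0.9909]
  T[2,:] = [+0.0000, -0.4589, +0.3311, +1.1334]
  T[3,:] = [+0.0000, +0.2986, -0.4210, -1.2034]
|roots of det(T-λI)|: 0.9263, 0.1542, 0.1542, 0.0000.
spectral radius ρ = 0.9263; 0.9263 < 1 ⇒ converges.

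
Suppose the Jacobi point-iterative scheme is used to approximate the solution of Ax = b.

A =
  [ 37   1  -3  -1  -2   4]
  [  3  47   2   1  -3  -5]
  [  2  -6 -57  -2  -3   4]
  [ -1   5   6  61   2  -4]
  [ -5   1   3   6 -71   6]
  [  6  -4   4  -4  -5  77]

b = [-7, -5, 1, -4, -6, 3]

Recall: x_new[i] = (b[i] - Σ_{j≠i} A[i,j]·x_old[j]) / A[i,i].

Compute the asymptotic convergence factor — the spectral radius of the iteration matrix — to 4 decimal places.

0.1934

Split A = D + L + U, D = diag(37, 47, -57, 61, -71, 77).
Jacobi: T = -D⁻¹(L+U), T[2,3] = -(-2)/(-57) = -0.0351; T[2,2] = 0.
  T[0,:] = [+0.0000 -0.0270 +0.0811 +0.0270 +0.0541 -0.1081]
  T[1,:] = [-0.0638 +0.0000 -0.0426 -0.0213 +0.0638 +0.1064]
  T[2,:] = [+0.0351 -0.1053 +0.0000 -0.0351 -0.0526 +0.0702]
  T[3,:] = [+0.0164 -0.0820 -0.0984 +0.0000 -0.0328 +0.0656]
  T[4,:] = [-0.0704 +0.0141 +0.0423 +0.0845 +0.0000 +0.0845]
  T[5,:] = [-0.0779 +0.0519 -0.0519 +0.0519 +0.0649 +0.0000]
|λ(T)| sorted: 0.1934, 0.1105, 0.1105, 0.0715, 0.0715, 0.0286.
ρ = 0.1934; 0.1934 < 1 ⇒ converges.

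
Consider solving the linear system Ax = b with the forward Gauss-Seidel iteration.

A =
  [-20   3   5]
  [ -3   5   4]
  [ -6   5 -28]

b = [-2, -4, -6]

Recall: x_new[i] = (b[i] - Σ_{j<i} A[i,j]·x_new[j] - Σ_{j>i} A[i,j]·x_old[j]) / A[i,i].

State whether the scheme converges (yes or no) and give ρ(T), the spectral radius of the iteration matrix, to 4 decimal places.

yes, ρ = 0.2050

Diagonal D = diag(-20, 5, -28); L, U strict lower/upper.
Gauss-Seidel: T = -(D+L)⁻¹U, row 0 first, T[0,1] = -(3)/(-20) = +0.1500; later rows by forward substitution.
  T[0,:] = [+0.0000, +0.1500, +0.2500]
  T[1,:] = [+0.0000, +0.0900, -0.6500]
  T[2,:] = [+0.0000, -0.0161, -0.1696]
|λ(T)| sorted: 0.2050, 0.1254, 0.0000.
spectral radius ρ = 0.2050; 0.2050 < 1: convergent.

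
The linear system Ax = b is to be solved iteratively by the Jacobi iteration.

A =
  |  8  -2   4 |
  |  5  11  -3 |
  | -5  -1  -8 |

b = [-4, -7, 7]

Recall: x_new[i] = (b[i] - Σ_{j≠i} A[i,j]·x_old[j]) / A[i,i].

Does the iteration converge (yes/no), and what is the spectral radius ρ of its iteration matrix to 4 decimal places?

A = D + L + U where D = diag(8, 11, -8).
Jacobi T = -D⁻¹(L+U): T[1,2] = -(-3)/(11) = +0.2727; T[1,1] = 0.
  T[0,:] = [+0.0000, +0.2500, -0.5000]
  T[1,:] = [-0.4545, +0.0000, +0.2727]
  T[2,:] = [-0.6250, -0.1250, +0.0000]
moduli |λ_i(T)| = 0.5435, 0.3615, 0.3615.
spectral radius ρ = 0.5435; 0.5435 < 1, so it converges for any x₀.

yes, ρ = 0.5435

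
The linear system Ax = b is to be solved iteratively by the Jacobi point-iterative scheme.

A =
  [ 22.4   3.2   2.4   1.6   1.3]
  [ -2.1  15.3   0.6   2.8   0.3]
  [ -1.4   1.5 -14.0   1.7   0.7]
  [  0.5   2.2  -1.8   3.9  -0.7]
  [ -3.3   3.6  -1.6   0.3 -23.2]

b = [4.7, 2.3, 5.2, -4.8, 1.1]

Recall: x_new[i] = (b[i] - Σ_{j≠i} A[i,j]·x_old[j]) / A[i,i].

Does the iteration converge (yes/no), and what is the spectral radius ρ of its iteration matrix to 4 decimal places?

yes, ρ = 0.4017

A = D + L + U where D = diag(22.4, 15.3, -14, 3.9, -23.2).
Jacobi T = -D⁻¹(L+U): T[1,3] = -(2.8)/(15.3) = -0.1830; T[1,1] = 0.
  T[0,:] = [+0.0000  -0.1429  -0.1071  -0.0714  -0.0580]
  T[1,:] = [+0.1373  +0.0000  -0.0392  -0.1830  -0.0196]
  T[2,:] = [-0.1000  +0.1071  +0.0000  +0.1214  +0.0500]
  T[3,:] = [-0.1282  -0.5641  +0.4615  +0.0000  +0.1795]
  T[4,:] = [-0.1422  +0.1552  -0.0690  +0.0129  +0.0000]
|roots of det(T-λI)|: 0.4017, 0.3277, 0.2068, 0.0719, 0.0719.
ρ = 0.4017; 0.4017 < 1 ⇒ converges.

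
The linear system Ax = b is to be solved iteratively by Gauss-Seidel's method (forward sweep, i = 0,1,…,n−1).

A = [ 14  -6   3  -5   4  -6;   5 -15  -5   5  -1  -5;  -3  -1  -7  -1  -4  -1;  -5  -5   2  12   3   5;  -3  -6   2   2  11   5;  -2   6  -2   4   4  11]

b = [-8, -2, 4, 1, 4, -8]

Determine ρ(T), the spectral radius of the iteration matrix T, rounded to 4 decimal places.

Split A = D + L + U, D = diag(14, -15, -7, 12, 11, 11).
GS T = -(D+L)⁻¹U: row 0 first, T[0,5] = -(-6)/(14) = +0.4286; later rows by forward substitution.
  T[0,:] = [+0.0000, +0.4286, -0.2143, +0.3571, -0.2857, +0.4286]
  T[1,:] = [+0.0000, +0.1429, -0.4048, +0.4524, -0.1619, -0.1905]
  T[2,:] = [+0.0000, -0.2041, +0.1497, -0.3605, -0.4259, -0.2993]
  T[3,:] = [+0.0000, +0.2721, -0.2829, +0.3974, -0.3655, -0.2676]
  T[4,:] = [+0.0000, +0.1824, -0.2550, +0.3375, -0.0223, -0.3385]
  T[5,:] = [+0.0000, -0.2024, +0.4046, -0.5146, +0.1000, +0.3478]
|roots of det(T-λI)|: 0.9134, 0.2756, 0.1871, 0.1871, 0.0478, 0.0000.
spectral radius ρ = 0.9134; 0.9134 < 1: convergent.

0.9134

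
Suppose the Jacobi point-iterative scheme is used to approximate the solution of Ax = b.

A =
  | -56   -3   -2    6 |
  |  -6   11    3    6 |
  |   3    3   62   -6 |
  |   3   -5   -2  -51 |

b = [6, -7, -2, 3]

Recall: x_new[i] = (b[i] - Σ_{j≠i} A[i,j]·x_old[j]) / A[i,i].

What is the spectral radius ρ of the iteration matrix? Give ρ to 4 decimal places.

0.2251

Diagonal D = diag(-56, 11, 62, -51); L, U strict lower/upper.
Jacobi T = -D⁻¹(L+U): T[3,2] = -(-2)/(-51) = -0.0392; T[3,3] = 0.
  T[0,:] = [+0.0000  -0.0536  -0.0357  +0.1071]
  T[1,:] = [+0.5455  +0.0000  -0.2727  -0.5455]
  T[2,:] = [-0.0484  -0.0484  +0.0000  +0.0968]
  T[3,:] = [+0.0588  -0.0980  -0.0392  +0.0000]
eigenvalue magnitudes: 0.2251, 0.1618, 0.0792, 0.0160.
ρ = 0.2251; 0.2251 < 1, so it converges for any x₀.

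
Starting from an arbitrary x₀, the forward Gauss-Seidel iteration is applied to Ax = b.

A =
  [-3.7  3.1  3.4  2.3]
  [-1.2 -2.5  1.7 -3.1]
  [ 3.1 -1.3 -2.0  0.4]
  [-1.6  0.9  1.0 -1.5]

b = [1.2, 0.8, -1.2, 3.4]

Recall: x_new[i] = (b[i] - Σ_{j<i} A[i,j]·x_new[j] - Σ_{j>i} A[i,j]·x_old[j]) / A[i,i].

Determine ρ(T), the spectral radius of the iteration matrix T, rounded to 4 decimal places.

1.4668

Split A = D + L + U, D = diag(-3.7, -2.5, -2, -1.5).
Gauss-Seidel: T = -(D+L)⁻¹U, row 0 first, T[0,1] = -(3.1)/(-3.7) = +0.8378; later rows by forward substitution.
  T[0,:] = [+0.0000 +0.8378 +0.9189 +0.6216]
  T[1,:] = [+0.0000 -0.4022 +0.2389 -1.5384]
  T[2,:] = [+0.0000 +1.5601 +1.2690 +2.1635]
  T[3,:] = [+0.0000 -0.0950 +0.0092 -0.1438]
eigenvalue magnitudes: 1.4668, 0.8421, 0.0984, 0.0000.
ρ(T) = max|λ| = 1.4668; 1.4668 > 1 ⇒ diverges.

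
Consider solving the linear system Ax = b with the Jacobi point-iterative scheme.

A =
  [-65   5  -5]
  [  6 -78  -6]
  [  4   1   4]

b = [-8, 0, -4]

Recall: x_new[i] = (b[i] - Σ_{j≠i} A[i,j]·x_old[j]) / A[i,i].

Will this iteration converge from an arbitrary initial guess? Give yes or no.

yes

Diagonal D = diag(-65, -78, 4); L, U strict lower/upper.
Jacobi T = -D⁻¹(L+U): T[0,1] = -(5)/(-65) = +0.0769; T[0,0] = 0.
  T[0,:] = [+0.0000, +0.0769, -0.0769]
  T[1,:] = [+0.0769, +0.0000, -0.0769]
  T[2,:] = [-1.0000, -0.2500, +0.0000]
|λ(T)| sorted: 0.3509, 0.2740, 0.0769.
ρ = 0.3509; 0.3509 < 1: convergent.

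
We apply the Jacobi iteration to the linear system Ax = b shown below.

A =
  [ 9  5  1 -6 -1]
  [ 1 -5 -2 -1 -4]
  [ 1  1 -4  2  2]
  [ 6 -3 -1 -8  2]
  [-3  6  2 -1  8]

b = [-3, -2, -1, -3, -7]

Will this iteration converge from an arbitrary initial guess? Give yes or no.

no

A = D + L + U where D = diag(9, -5, -4, -8, 8).
Jacobi T = -D⁻¹(L+U): T[2,3] = -(2)/(-4) = +0.5000; T[2,2] = 0.
  T[0,:] = [+0.0000, -0.5556, -0.1111, +0.6667, +0.1111]
  T[1,:] = [+0.2000, +0.0000, -0.4000, -0.2000, -0.8000]
  T[2,:] = [+0.2500, +0.2500, +0.0000, +0.5000, +0.5000]
  T[3,:] = [+0.7500, -0.3750, -0.1250, +0.0000, +0.2500]
  T[4,:] = [+0.3750, -0.7500, -0.2500, +0.1250, +0.0000]
moduli |λ_i(T)| = 1.1515, 0.5918, 0.5528, 0.5528, 0.1792.
ρ(T) = max|λ| = 1.1515; 1.1515 > 1, so it fails to converge.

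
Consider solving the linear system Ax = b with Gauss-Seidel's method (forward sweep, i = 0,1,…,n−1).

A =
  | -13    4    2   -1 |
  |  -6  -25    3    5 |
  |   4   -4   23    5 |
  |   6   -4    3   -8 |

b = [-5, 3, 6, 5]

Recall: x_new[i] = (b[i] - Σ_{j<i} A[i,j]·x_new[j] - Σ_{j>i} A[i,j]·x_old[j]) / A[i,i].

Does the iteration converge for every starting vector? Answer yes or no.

Split A = D + L + U, D = diag(-13, -25, 23, -8).
GS T = -(D+L)⁻¹U: row 0 first, T[0,1] = -(4)/(-13) = +0.3077; later rows by forward substitution.
  T[0,:] = [+0.0000  +0.3077  +0.1538  -0.0769]
  T[1,:] = [+0.0000  -0.0738  +0.0831  +0.2185]
  T[2,:] = [+0.0000  -0.0664  -0.0123  -0.1660]
  T[3,:] = [+0.0000  +0.2428  +0.0692  -0.2292]
eigenvalue magnitudes: 0.3934, 0.1237, 0.1237, 0.0000.
ρ(T) = max|λ| = 0.3934; 0.3934 < 1 ⇒ converges.

yes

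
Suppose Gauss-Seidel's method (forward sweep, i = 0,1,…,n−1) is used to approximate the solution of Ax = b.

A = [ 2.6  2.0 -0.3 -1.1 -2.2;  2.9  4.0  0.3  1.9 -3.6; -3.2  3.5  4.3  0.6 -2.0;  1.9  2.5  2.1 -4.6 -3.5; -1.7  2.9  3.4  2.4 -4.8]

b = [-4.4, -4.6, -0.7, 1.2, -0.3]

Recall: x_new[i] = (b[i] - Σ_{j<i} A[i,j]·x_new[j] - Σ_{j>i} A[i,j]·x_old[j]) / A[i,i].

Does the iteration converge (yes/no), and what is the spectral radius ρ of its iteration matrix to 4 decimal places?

Split A = D + L + U, D = diag(2.6, 4, 4.3, -4.6, -4.8).
Gauss-Seidel: T = -(D+L)⁻¹U, row 0 first, T[0,1] = -(2)/(2.6) = -0.7692; later rows by forward substitution.
  T[0,:] = [+0.0000  -0.7692  +0.1154  +0.4231  +0.8462]
  T[1,:] = [+0.0000  +0.5577  -0.1587  -0.7817  +0.2865]
  T[2,:] = [+0.0000  -1.0264  +0.2150  +0.8116  +0.8616]
  T[3,:] = [+0.0000  -0.4832  +0.0596  +0.1204  +0.1377]
  T[4,:] = [+0.0000  -0.3592  +0.0454  +0.0130  +0.5526]
|eigenvalues of T|: 1.2099, 0.4692, 0.2157, 0.0177, 0.0000.
ρ = 1.2099; 1.2099 > 1 ⇒ diverges.

no, ρ = 1.2099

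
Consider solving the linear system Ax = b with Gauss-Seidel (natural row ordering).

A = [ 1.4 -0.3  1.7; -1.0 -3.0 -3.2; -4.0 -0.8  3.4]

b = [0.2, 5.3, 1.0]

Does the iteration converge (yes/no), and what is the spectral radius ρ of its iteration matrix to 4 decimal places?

no, ρ = 1.4732

Let D = diag(1.4, -3, 3.4); L, U the strict triangles.
GS T = -(D+L)⁻¹U: row 0 first, T[0,2] = -(1.7)/(1.4) = -1.2143; later rows by forward substitution.
  T[0,:] = [+0.0000 +0.2143 -1.2143]
  T[1,:] = [+0.0000 -0.0714 -0.6619]
  T[2,:] = [+0.0000 +0.2353 -1.5843]
eigenvalue magnitudes: 1.4732, 0.1825, 0.0000.
ρ(T) = max|λ| = 1.4732; 1.4732 > 1 ⇒ diverges.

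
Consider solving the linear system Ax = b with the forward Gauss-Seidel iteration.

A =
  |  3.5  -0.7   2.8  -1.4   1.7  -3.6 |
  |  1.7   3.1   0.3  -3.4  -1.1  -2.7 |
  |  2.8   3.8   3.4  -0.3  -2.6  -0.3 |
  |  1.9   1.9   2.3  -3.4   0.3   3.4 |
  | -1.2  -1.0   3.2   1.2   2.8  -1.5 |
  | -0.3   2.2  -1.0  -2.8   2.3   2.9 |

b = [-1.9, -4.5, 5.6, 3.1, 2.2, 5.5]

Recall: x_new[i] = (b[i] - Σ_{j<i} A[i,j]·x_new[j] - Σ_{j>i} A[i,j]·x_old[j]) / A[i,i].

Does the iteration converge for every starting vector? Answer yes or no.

Split A = D + L + U, D = diag(3.5, 3.1, 3.4, -3.4, 2.8, 2.9).
T_GS = -(D+L)⁻¹U: row 0 first, T[0,3] = -(-1.4)/(3.5) = +0.4000; later rows by forward substitution.
  T[0,:] = [+0.0000 +0.2000 -0.8000 +0.4000 -0.4857 +1.0286]
  T[1,:] = [+0.0000 -0.1097 +0.3419 +0.8774 +0.6212 +0.3069]
  T[2,:] = [+0.0000 -0.0421 +0.2767 -1.2218 +0.4704 -1.1018]
  T[3,:] = [+0.0000 +0.0220 -0.0688 -0.1127 +0.4822 +1.0009]
  T[4,:] = [+0.0000 +0.0853 -0.5074 +1.9294 -0.7306 +1.9164]
  T[5,:] = [+0.0000 +0.0430 +0.0892 -2.6846 +0.6857 -1.0599]
|eigenvalues of T|: 1.5244, 0.9639, 0.9639, 0.0024, 0.0024, 0.0000.
spectral radius ρ = 1.5244; 1.5244 > 1: divergent.

no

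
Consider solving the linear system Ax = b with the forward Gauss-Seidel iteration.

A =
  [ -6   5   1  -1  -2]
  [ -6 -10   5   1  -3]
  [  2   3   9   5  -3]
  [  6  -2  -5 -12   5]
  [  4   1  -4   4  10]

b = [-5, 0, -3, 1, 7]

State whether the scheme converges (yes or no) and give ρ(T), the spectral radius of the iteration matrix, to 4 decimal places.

A = D + L + U where D = diag(-6, -10, 9, -12, 10).
GS T = -(D+L)⁻¹U: row 0 first, T[0,3] = -(-1)/(-6) = -0.1667; later rows by forward substitution.
  T[0,:] = [+0.0000  +0.8333  +0.1667  -0.1667  -0.3333]
  T[1,:] = [+0.0000  -0.5000  +0.4000  +0.2000  -0.1000]
  T[2,:] = [+0.0000  -0.0185  -0.1704  -0.5852  +0.4407]
  T[3,:] = [+0.0000  +0.5077  +0.0877  +0.1272  +0.0830]
  T[4,:] = [+0.0000  -0.4938  -0.2099  -0.2383  +0.2864]
eigenvalue magnitudes: 0.8428, 0.5393, 0.5393, 0.1574, 0.0000.
spectral radius ρ = 0.8428; 0.8428 < 1: convergent.

yes, ρ = 0.8428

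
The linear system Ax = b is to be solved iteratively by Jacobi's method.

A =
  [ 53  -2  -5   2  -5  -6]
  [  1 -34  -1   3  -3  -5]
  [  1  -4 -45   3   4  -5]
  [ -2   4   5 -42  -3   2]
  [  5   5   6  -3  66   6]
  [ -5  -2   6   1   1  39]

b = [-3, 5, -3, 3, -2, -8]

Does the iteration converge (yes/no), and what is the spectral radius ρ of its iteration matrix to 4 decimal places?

A = D + L + U where D = diag(53, -34, -45, -42, 66, 39).
Jacobi: T = -D⁻¹(L+U), T[1,3] = -(3)/(-34) = +0.0882; T[1,1] = 0.
  T[0,:] = [+0.0000, +0.0377, +0.0943, -0.0377, +0.0943, +0.1132]
  T[1,:] = [+0.0294, +0.0000, -0.0294, +0.0882, -0.0882, -0.1471]
  T[2,:] = [+0.0222, -0.0889, +0.0000, +0.0667, +0.0889, -0.1111]
  T[3,:] = [-0.0476, +0.0952, +0.1190, +0.0000, -0.0714, +0.0476]
  T[4,:] = [-0.0758, -0.0758, -0.0909, +0.0455, +0.0000, -0.0909]
  T[5,:] = [+0.1282, +0.0513, -0.1538, -0.0256, -0.0256, +0.0000]
eigenvalue magnitudes: 0.2675, 0.1156, 0.1156, 0.0991, 0.0991, 0.0082.
ρ(T) = max|λ| = 0.2675; 0.2675 < 1 ⇒ converges.

yes, ρ = 0.2675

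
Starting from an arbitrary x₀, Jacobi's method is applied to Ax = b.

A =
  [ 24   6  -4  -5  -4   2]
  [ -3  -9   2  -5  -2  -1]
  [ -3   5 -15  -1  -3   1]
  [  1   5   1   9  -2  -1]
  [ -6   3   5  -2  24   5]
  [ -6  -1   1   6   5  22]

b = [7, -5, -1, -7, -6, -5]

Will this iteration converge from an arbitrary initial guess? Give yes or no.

Split A = D + L + U, D = diag(24, -9, -15, 9, 24, 22).
Jacobi T = -D⁻¹(L+U): T[2,1] = -(5)/(-15) = +0.3333; T[2,2] = 0.
  T[0,:] = [+0.0000, -0.2500, +0.1667, +0.2083, +0.1667, -0.0833]
  T[1,:] = [-0.3333, +0.0000, +0.2222, -0.5556, -0.2222, -0.1111]
  T[2,:] = [-0.2000, +0.3333, +0.0000, -0.0667, -0.2000, +0.0667]
  T[3,:] = [-0.1111, -0.5556, -0.1111, +0.0000, +0.2222, +0.1111]
  T[4,:] = [+0.2500, -0.1250, -0.2083, +0.0833, +0.0000, -0.2083]
  T[5,:] = [+0.2727, +0.0455, -0.0455, -0.2727, -0.2273, +0.0000]
eigenvalue magnitudes: 0.8642, 0.6407, 0.2982, 0.2982, 0.2104, 0.1383.
ρ = 0.8642; 0.8642 < 1 ⇒ converges.

yes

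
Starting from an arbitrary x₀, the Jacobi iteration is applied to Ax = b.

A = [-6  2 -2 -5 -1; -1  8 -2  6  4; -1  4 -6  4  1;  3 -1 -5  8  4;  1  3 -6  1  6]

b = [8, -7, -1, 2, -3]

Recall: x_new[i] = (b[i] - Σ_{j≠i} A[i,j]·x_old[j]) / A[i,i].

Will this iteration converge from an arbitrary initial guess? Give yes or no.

Let D = diag(-6, 8, -6, 8, 6); L, U the strict triangles.
Jacobi T = -D⁻¹(L+U): T[0,3] = -(-5)/(-6) = -0.8333; T[0,0] = 0.
  T[0,:] = [+0.0000, +0.3333, -0.3333, -0.8333, -0.1667]
  T[1,:] = [+0.1250, +0.0000, +0.2500, -0.7500, -0.5000]
  T[2,:] = [-0.1667, +0.6667, +0.0000, +0.6667, +0.1667]
  T[3,:] = [-0.3750, +0.1250, +0.6250, +0.0000, -0.5000]
  T[4,:] = [-0.1667, -0.5000, +1.0000, -0.1667, +0.0000]
|eigenvalues of T|: 1.4038, 0.8555, 0.8555, 0.3677, 0.3188.
ρ(T) = max|λ| = 1.4038; 1.4038 > 1: divergent.

no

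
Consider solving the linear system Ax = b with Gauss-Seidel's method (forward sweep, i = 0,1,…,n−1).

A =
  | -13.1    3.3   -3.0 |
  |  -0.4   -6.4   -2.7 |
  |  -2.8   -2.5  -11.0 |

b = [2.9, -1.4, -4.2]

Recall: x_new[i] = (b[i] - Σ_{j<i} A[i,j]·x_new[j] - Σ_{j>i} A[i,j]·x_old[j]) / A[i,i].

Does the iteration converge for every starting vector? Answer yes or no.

yes

Let D = diag(-13.1, -6.4, -11); L, U the strict triangles.
T_GS = -(D+L)⁻¹U: row 0 first, T[0,2] = -(-3)/(-13.1) = -0.2290; later rows by forward substitution.
  T[0,:] = [+0.0000 +0.2519 -0.2290]
  T[1,:] = [+0.0000 -0.0157 -0.4076]
  T[2,:] = [+0.0000 -0.0605 +0.1509]
moduli |λ_i(T)| = 0.2454, 0.1102, 0.0000.
ρ = 0.2454; 0.2454 < 1, so it converges for any x₀.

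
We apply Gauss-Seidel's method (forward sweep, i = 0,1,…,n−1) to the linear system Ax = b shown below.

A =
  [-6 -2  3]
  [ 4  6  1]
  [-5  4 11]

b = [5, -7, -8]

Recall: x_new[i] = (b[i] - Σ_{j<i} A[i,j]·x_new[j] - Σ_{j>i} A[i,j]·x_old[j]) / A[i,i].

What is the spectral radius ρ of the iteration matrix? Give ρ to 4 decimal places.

0.6691

Split A = D + L + U, D = diag(-6, 6, 11).
T_GS = -(D+L)⁻¹U: row 0 first, T[0,2] = -(3)/(-6) = +0.5000; later rows by forward substitution.
  T[0,:] = [+0.0000 -0.3333 +0.5000]
  T[1,:] = [+0.0000 +0.2222 -0.5000]
  T[2,:] = [+0.0000 -0.2323 +0.4091]
eigenvalue magnitudes: 0.6691, 0.0377, 0.0000.
ρ(T) = max|λ| = 0.6691; 0.6691 < 1 ⇒ converges.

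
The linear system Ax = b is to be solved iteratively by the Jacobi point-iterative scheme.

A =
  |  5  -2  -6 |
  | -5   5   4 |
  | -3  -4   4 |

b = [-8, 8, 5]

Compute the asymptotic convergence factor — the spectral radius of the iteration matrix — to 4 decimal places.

1.1541

Split A = D + L + U, D = diag(5, 5, 4).
Jacobi T = -D⁻¹(L+U): T[1,0] = -(-5)/(5) = +1.0000; T[1,1] = 0.
  T[0,:] = [+0.0000 +0.4000 +1.2000]
  T[1,:] = [+1.0000 +0.0000 -0.8000]
  T[2,:] = [+0.7500 +1.0000 +0.0000]
eigenvalue magnitudes: 1.1541, 0.9121, 0.9121.
ρ = 1.1541; 1.1541 > 1, so it fails to converge.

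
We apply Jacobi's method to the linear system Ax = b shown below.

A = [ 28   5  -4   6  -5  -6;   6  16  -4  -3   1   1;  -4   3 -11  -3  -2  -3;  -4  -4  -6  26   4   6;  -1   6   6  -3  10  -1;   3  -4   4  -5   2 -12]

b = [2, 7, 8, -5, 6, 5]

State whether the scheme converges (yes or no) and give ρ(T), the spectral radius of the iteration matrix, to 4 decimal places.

Let D = diag(28, 16, -11, 26, 10, -12); L, U the strict triangles.
T_J = -D⁻¹(L+U): T[2,3] = -(-3)/(-11) = -0.2727; T[2,2] = 0.
  T[0,:] = [+0.0000, -0.1786, +0.1429, -0.2143, +0.1786, +0.2143]
  T[1,:] = [-0.3750, +0.0000, +0.2500, +0.1875, -0.0625, -0.0625]
  T[2,:] = [-0.3636, +0.2727, +0.0000, -0.2727, -0.1818, -0.2727]
  T[3,:] = [+0.1538, +0.1538, +0.2308, +0.0000, -0.1538, -0.2308]
  T[4,:] = [+0.1000, -0.6000, -0.6000, +0.3000, +0.0000, +0.1000]
  T[5,:] = [+0.2500, -0.3333, +0.3333, -0.4167, +0.1667, +0.0000]
|roots of det(T-λI)|: 0.8333, 0.3939, 0.3939, 0.3905, 0.3905, 0.1042.
ρ = 0.8333; 0.8333 < 1, so it converges for any x₀.

yes, ρ = 0.8333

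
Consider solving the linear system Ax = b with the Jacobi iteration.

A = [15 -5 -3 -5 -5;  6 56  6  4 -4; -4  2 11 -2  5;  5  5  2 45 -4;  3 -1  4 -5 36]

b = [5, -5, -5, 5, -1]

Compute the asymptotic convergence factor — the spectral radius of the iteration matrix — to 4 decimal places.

0.3598

Write A = D+L+U with D = diag(15, 56, 11, 45, 36).
Jacobi T = -D⁻¹(L+U): T[1,4] = -(-4)/(56) = +0.0714; T[1,1] = 0.
  T[0,:] = [+0.0000, +0.3333, +0.2000, +0.3333, +0.3333]
  T[1,:] = [-0.1071, +0.0000, -0.1071, -0.0714, +0.0714]
  T[2,:] = [+0.3636, -0.1818, +0.0000, +0.1818, -0.4545]
  T[3,:] = [-0.1111, -0.1111, -0.0444, +0.0000, +0.0889]
  T[4,:] = [-0.0833, +0.0278, -0.1111, +0.1389, +0.0000]
moduli |λ_i(T)| = 0.3598, 0.2500, 0.2500, 0.1751, 0.0818.
ρ = 0.3598; 0.3598 < 1 ⇒ converges.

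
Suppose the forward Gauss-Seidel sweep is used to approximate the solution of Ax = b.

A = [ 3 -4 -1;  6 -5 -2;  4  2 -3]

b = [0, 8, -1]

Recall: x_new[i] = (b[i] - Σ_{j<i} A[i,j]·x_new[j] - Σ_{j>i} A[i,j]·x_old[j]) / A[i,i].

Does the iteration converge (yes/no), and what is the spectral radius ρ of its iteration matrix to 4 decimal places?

no, ρ = 1.6000

Write A = D+L+U with D = diag(3, -5, -3).
Gauss-Seidel: T = -(D+L)⁻¹U, row 0 first, T[0,2] = -(-1)/(3) = +0.3333; later rows by forward substitution.
  T[0,:] = [+0.0000, +1.3333, +0.3333]
  T[1,:] = [+0.0000, +1.6000, +0.0000]
  T[2,:] = [+0.0000, +2.8444, +0.4444]
eigenvalue magnitudes: 1.6000, 0.4444, 0.0000.
ρ = 1.6000; 1.6000 > 1 ⇒ diverges.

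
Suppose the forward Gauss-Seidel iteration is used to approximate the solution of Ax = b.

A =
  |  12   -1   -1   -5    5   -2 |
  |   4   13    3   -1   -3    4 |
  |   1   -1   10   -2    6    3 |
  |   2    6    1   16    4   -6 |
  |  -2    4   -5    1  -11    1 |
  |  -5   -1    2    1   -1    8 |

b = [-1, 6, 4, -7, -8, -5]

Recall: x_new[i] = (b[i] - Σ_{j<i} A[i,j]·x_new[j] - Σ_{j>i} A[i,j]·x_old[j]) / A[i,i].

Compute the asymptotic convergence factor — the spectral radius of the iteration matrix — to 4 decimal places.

0.5780

Split A = D + L + U, D = diag(12, 13, 10, 16, -11, 8).
T_GS = -(D+L)⁻¹U: row 0 first, T[0,5] = -(-2)/(12) = +0.1667; later rows by forward substitution.
  T[0,:] = [+0.0000, +0.0833, +0.0833, +0.4167, -0.4167, +0.1667]
  T[1,:] = [+0.0000, -0.0256, -0.2564, -0.0513, +0.3590, -0.3590]
  T[2,:] = [+0.0000, -0.0109, -0.0340, +0.1532, -0.5224, -0.3526]
  T[3,:] = [+0.0000, -0.0001, +0.0879, -0.0424, -0.2999, +0.5108]
  T[4,:] = [+0.0000, -0.0195, -0.0850, -0.1679, +0.4165, +0.1368]
  T[5,:] = [+0.0000, +0.0492, +0.0069, +0.2000, +0.0046, +0.1007]
moduli |λ_i(T)| = 0.5780, 0.3300, 0.3091, 0.1483, 0.0062, 0.0000.
ρ(T) = max|λ| = 0.5780; 0.5780 < 1, so it converges for any x₀.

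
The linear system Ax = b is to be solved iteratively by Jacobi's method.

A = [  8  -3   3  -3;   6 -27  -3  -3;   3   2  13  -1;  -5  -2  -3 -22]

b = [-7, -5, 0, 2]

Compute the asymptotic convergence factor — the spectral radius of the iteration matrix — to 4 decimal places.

0.4575

Diagonal D = diag(8, -27, 13, -22); L, U strict lower/upper.
T_J = -D⁻¹(L+U): T[0,2] = -(3)/(8) = -0.3750; T[0,0] = 0.
  T[0,:] = [+0.0000 +0.3750 -0.3750 +0.3750]
  T[1,:] = [+0.2222 +0.0000 -0.1111 -0.1111]
  T[2,:] = [-0.2308 -0.1538 +0.0000 +0.0769]
  T[3,:] = [-0.2273 -0.0909 -0.1364 +0.0000]
eigenvalue magnitudes: 0.4575, 0.2580, 0.2580, 0.1244.
spectral radius ρ = 0.4575; 0.4575 < 1, so it converges for any x₀.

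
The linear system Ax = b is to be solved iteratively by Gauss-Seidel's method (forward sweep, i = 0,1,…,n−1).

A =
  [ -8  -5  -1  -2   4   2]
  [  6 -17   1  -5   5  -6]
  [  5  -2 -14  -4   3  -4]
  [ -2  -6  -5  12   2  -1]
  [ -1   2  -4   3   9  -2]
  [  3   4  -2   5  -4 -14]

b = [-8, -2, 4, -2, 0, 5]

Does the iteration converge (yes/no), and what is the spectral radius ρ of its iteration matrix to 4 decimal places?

Let D = diag(-8, -17, -14, 12, 9, -14); L, U the strict triangles.
Gauss-Seidel: T = -(D+L)⁻¹U, row 0 first, T[0,1] = -(-5)/(-8) = -0.6250; later rows by forward substitution.
  T[0,:] = [+0.0000, -0.6250, -0.1250, -0.2500, +0.5000, +0.2500]
  T[1,:] = [+0.0000, -0.2206, +0.0147, -0.3824, +0.4706, -0.2647]
  T[2,:] = [+0.0000, -0.1917, -0.0467, -0.3204, +0.3256, -0.1586]
  T[3,:] = [+0.0000, -0.2943, -0.0330, -0.3663, +0.2876, -0.0734]
  T[4,:] = [+0.0000, -0.0075, -0.0269, +0.0369, -0.0002, +0.2628]
  T[5,:] = [+0.0000, -0.2725, -0.0200, -0.2584, +0.2979, -0.1007]
|roots of det(T-λI)|: 0.8663, 0.1626, 0.1626, 0.0933, 0.0390, 0.0000.
ρ = 0.8663; 0.8663 < 1: convergent.

yes, ρ = 0.8663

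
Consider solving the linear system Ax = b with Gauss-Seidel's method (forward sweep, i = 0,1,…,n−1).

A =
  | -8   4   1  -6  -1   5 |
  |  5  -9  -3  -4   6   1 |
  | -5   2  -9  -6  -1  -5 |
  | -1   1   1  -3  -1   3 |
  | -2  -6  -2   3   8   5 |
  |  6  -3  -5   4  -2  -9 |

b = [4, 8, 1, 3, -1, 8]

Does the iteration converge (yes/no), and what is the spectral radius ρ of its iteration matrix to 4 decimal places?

A = D + L + U where D = diag(-8, -9, -9, -3, 8, -9).
T_GS = -(D+L)⁻¹U: row 0 first, T[0,1] = -(4)/(-8) = +0.5000; later rows by forward substitution.
  T[0,:] = [+0.0000  +0.5000  +0.1250  -0.7500  -0.1250  +0.6250]
  T[1,:] = [+0.0000  +0.2778  -0.2639  -0.8611  +0.5972  +0.4583]
  T[2,:] = [+0.0000  -0.2160  -0.1281  -0.4414  +0.0910  -0.8009]
  T[3,:] = [+0.0000  -0.1461  -0.1723  -0.1842  -0.0622  +0.6775]
  T[4,:] = [+0.0000  +0.3341  -0.1341  -0.8746  +0.4628  -0.5793]
  T[5,:] = [+0.0000  +0.2216  +0.1957  +0.1447  -0.4635  +1.1387]
moduli |λ_i(T)| = 1.4962, 0.7630, 0.6279, 0.1823, 0.1181, 0.0000.
spectral radius ρ = 1.4962; 1.4962 > 1, so it fails to converge.

no, ρ = 1.4962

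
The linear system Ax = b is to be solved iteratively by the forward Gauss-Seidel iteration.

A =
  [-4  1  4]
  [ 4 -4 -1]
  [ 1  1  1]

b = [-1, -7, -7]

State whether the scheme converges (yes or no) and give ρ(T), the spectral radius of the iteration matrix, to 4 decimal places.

no, ρ = 1.5406

A = D + L + U where D = diag(-4, -4, 1).
Gauss-Seidel: T = -(D+L)⁻¹U, row 0 first, T[0,1] = -(1)/(-4) = +0.2500; later rows by forward substitution.
  T[0,:] = [+0.0000  +0.2500  +1.0000]
  T[1,:] = [+0.0000  +0.2500  +0.7500]
  T[2,:] = [+0.0000  -0.5000  -1.7500]
|eigenvalues of T|: 1.5406, 0.0406, 0.0000.
ρ(T) = max|λ| = 1.5406; 1.5406 > 1, so it fails to converge.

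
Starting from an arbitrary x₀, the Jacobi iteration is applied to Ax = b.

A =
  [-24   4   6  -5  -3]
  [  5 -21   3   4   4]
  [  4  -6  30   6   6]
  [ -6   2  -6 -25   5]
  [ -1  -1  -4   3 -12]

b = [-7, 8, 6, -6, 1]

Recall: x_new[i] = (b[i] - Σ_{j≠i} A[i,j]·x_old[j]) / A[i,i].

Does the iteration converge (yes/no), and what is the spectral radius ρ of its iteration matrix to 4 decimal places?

Split A = D + L + U, D = diag(-24, -21, 30, -25, -12).
Jacobi: T = -D⁻¹(L+U), T[4,2] = -(-4)/(-12) = -0.3333; T[4,4] = 0.
  T[0,:] = [+0.0000  +0.1667  +0.2500  -0.2083  -0.1250]
  T[1,:] = [+0.2381  +0.0000  +0.1429  +0.1905  +0.1905]
  T[2,:] = [-0.1333  +0.2000  +0.0000  -0.2000  -0.2000]
  T[3,:] = [-0.2400  +0.0800  -0.2400  +0.0000  +0.2000]
  T[4,:] = [-0.0833  -0.0833  -0.3333  +0.2500  +0.0000]
eigenvalue magnitudes: 0.5012, 0.4139, 0.2395, 0.1928, 0.0406.
ρ(T) = max|λ| = 0.5012; 0.5012 < 1: convergent.

yes, ρ = 0.5012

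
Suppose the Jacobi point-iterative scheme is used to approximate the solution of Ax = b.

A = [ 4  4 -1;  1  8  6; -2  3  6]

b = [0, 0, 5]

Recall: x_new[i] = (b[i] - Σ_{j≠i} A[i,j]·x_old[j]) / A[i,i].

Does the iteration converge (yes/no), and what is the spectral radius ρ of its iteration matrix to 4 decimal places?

Diagonal D = diag(4, 8, 6); L, U strict lower/upper.
T_J = -D⁻¹(L+U): T[2,0] = -(-2)/(6) = +0.3333; T[2,2] = 0.
  T[0,:] = [+0.0000  -1.0000  +0.2500]
  T[1,:] = [-0.1250  +0.0000  -0.7500]
  T[2,:] = [+0.3333  -0.5000  +0.0000]
|λ(T)| sorted: 0.9319, 0.5339, 0.5339.
spectral radius ρ = 0.9319; 0.9319 < 1, so it converges for any x₀.

yes, ρ = 0.9319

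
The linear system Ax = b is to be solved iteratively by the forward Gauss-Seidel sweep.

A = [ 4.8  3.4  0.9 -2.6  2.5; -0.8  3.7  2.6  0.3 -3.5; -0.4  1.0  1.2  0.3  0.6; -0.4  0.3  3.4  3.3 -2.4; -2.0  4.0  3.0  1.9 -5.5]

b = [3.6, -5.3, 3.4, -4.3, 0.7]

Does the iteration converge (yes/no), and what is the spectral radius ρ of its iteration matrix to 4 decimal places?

no, ρ = 1.3081

Split A = D + L + U, D = diag(4.8, 3.7, 1.2, 3.3, -5.5).
T_GS = -(D+L)⁻¹U: row 0 first, T[0,3] = -(-2.6)/(4.8) = +0.5417; later rows by forward substitution.
  T[0,:] = [+0.0000 -0.7083 -0.1875 +0.5417 -0.5208]
  T[1,:] = [+0.0000 -0.1532 -0.7432 +0.0360 +0.8333]
  T[2,:] = [+0.0000 -0.1085 +0.5569 -0.0995 -1.3681]
  T[3,:] = [+0.0000 +0.0398 -0.5289 +0.1649 +1.9979]
  T[4,:] = [+0.0000 +0.1008 -0.3513 -0.1681 +0.7394]
|roots of det(T-λI)|: 1.3081, 0.3173, 0.3173, 0.2498, 0.0000.
spectral radius ρ = 1.3081; 1.3081 > 1: divergent.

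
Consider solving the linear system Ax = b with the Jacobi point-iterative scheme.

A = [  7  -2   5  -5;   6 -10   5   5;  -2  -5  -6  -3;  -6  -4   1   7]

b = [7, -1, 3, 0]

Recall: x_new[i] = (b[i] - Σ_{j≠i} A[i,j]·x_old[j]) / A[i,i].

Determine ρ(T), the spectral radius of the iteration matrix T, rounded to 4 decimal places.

Write A = D+L+U with D = diag(7, -10, -6, 7).
Jacobi T = -D⁻¹(L+U): T[3,1] = -(-4)/(7) = +0.5714; T[3,3] = 0.
  T[0,:] = [+0.0000, +0.2857, -0.7143, +0.7143]
  T[1,:] = [+0.6000, +0.0000, +0.5000, +0.5000]
  T[2,:] = [-0.3333, -0.8333, +0.0000, -0.5000]
  T[3,:] = [+0.8571, +0.5714, -0.1429, +0.0000]
eigenvalue magnitudes: 1.3764, 0.7547, 0.6805, 0.6805.
ρ(T) = max|λ| = 1.3764; 1.3764 > 1 ⇒ diverges.

1.3764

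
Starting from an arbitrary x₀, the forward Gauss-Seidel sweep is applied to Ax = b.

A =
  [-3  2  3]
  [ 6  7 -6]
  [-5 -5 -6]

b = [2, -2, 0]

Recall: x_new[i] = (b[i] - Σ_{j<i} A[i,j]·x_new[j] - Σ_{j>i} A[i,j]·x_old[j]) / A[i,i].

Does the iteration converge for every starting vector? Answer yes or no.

Let D = diag(-3, 7, -6); L, U the strict triangles.
GS T = -(D+L)⁻¹U: row 0 first, T[0,2] = -(3)/(-3) = +1.0000; later rows by forward substitution.
  T[0,:] = [+0.0000 +0.6667 +1.0000]
  T[1,:] = [+0.0000 -0.5714 +0.0000]
  T[2,:] = [+0.0000 -0.0794 -0.8333]
moduli |λ_i(T)| = 0.8333, 0.5714, 0.0000.
spectral radius ρ = 0.8333; 0.8333 < 1 ⇒ converges.

yes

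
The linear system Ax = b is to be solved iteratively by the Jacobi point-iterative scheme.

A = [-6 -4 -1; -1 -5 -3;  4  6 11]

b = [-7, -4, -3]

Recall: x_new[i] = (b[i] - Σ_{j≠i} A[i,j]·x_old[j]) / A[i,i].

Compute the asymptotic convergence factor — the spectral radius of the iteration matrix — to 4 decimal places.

0.8454

A = D + L + U where D = diag(-6, -5, 11).
T_J = -D⁻¹(L+U): T[1,2] = -(-3)/(-5) = -0.6000; T[1,1] = 0.
  T[0,:] = [+0.0000  -0.6667  -0.1667]
  T[1,:] = [-0.2000  +0.0000  -0.6000]
  T[2,:] = [-0.3636  -0.5455  +0.0000]
moduli |λ_i(T)| = 0.8454, 0.4399, 0.4399.
spectral radius ρ = 0.8454; 0.8454 < 1: convergent.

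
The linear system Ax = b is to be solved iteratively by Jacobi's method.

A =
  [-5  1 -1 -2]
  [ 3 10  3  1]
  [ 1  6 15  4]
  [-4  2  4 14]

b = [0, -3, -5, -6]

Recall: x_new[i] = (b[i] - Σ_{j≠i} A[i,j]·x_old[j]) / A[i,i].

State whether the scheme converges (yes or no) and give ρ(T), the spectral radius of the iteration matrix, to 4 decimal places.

yes, ρ = 0.5359

Split A = D + L + U, D = diag(-5, 10, 15, 14).
Jacobi: T = -D⁻¹(L+U), T[1,2] = -(3)/(10) = -0.3000; T[1,1] = 0.
  T[0,:] = [+0.0000, +0.2000, -0.2000, -0.4000]
  T[1,:] = [-0.3000, +0.0000, -0.3000, -0.1000]
  T[2,:] = [-0.0667, -0.4000, +0.0000, -0.2667]
  T[3,:] = [+0.2857, -0.1429, -0.2857, +0.0000]
|λ(T)| sorted: 0.5359, 0.4240, 0.4240, 0.3856.
spectral radius ρ = 0.5359; 0.5359 < 1: convergent.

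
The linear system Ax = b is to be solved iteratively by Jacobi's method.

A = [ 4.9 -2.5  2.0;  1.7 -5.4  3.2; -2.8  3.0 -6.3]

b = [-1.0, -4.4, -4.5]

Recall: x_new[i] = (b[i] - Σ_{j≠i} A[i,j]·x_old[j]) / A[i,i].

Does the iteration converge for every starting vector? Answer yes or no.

yes

Let D = diag(4.9, -5.4, -6.3); L, U the strict triangles.
Jacobi: T = -D⁻¹(L+U), T[2,0] = -(-2.8)/(-6.3) = -0.4444; T[2,2] = 0.
  T[0,:] = [+0.0000  +0.5102  -0.4082]
  T[1,:] = [+0.3148  +0.0000  +0.5926]
  T[2,:] = [-0.4444  +0.4762  +0.0000]
|roots of det(T-λI)|: 0.9153, 0.4622, 0.4622.
ρ(T) = max|λ| = 0.9153; 0.9153 < 1, so it converges for any x₀.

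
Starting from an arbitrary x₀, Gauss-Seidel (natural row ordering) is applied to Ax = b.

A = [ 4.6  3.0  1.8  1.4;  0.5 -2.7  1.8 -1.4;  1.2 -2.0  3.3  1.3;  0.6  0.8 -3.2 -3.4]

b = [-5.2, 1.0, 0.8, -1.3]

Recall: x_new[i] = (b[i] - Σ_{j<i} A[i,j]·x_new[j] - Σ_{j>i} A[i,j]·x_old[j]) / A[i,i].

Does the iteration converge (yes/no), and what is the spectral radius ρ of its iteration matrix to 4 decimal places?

no, ρ = 1.1741

Write A = D+L+U with D = diag(4.6, -2.7, 3.3, -3.4).
GS T = -(D+L)⁻¹U: row 0 first, T[0,3] = -(1.4)/(4.6) = -0.3043; later rows by forward substitution.
  T[0,:] = [+0.0000 -0.6522 -0.3913 -0.3043]
  T[1,:] = [+0.0000 -0.1208 +0.5942 -0.5749]
  T[2,:] = [+0.0000 +0.1640 +0.5024 -0.6317]
  T[3,:] = [+0.0000 -0.2978 -0.4021 +0.4055]
|eigenvalues of T|: 1.1741, 0.3015, 0.0854, 0.0000.
spectral radius ρ = 1.1741; 1.1741 > 1: divergent.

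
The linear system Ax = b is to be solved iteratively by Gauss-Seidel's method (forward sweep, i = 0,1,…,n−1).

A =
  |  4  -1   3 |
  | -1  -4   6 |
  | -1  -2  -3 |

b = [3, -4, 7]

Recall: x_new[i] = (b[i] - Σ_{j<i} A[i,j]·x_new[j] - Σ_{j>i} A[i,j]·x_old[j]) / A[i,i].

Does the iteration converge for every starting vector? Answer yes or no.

yes

Write A = D+L+U with D = diag(4, -4, -3).
GS T = -(D+L)⁻¹U: row 0 first, T[0,2] = -(3)/(4) = -0.7500; later rows by forward substitution.
  T[0,:] = [+0.0000 +0.2500 -0.7500]
  T[1,:] = [+0.0000 -0.0625 +1.6875]
  T[2,:] = [+0.0000 -0.0417 -0.8750]
eigenvalue magnitudes: 0.7765, 0.1610, 0.0000.
spectral radius ρ = 0.7765; 0.7765 < 1 ⇒ converges.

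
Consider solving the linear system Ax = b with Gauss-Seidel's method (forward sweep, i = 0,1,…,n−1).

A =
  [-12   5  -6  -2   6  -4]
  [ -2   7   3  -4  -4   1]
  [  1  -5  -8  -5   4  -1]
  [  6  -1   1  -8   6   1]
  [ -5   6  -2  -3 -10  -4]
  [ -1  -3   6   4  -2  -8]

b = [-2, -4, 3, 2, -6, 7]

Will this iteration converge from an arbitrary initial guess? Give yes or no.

Let D = diag(-12, 7, -8, -8, -10, -8); L, U the strict triangles.
Gauss-Seidel: T = -(D+L)⁻¹U, row 0 first, T[0,4] = -(6)/(-12) = +0.5000; later rows by forward substitution.
  T[0,:] = [+0.0000 +0.4167 -0.5000 -0.1667 +0.5000 -0.3333]
  T[1,:] = [+0.0000 +0.1190 -0.5714 +0.5238 +0.7143 -0.2381]
  T[2,:] = [+0.0000 -0.0223 +0.2946 -0.9732 +0.1161 -0.0179]
  T[3,:] = [+0.0000 +0.2948 -0.2667 -0.3121 +1.0502 -0.0975]
  T[4,:] = [+0.0000 -0.2209 -0.0718 +0.6859 -0.1597 -0.3434]
  T[5,:] = [+0.0000 +0.0892 +0.3823 -1.2330 +0.3217 +0.1547]
eigenvalue magnitudes: 1.1994, 0.8143, 0.3134, 0.1169, 0.1169, 0.0000.
ρ(T) = max|λ| = 1.1994; 1.1994 > 1 ⇒ diverges.

no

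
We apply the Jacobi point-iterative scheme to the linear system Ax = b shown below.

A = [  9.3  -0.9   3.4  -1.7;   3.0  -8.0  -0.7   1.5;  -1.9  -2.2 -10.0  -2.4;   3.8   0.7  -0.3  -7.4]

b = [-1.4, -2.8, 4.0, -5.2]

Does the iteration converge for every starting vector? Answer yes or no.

Diagonal D = diag(9.3, -8, -10, -7.4); L, U strict lower/upper.
Jacobi: T = -D⁻¹(L+U), T[1,2] = -(-0.7)/(-8) = -0.0875; T[1,1] = 0.
  T[0,:] = [+0.0000 +0.0968 -0.3656 +0.1828]
  T[1,:] = [+0.3750 +0.0000 -0.0875 +0.1875]
  T[2,:] = [-0.1900 -0.2200 +0.0000 -0.2400]
  T[3,:] = [+0.5135 +0.0946 -0.0405 +0.0000]
|eigenvalues of T|: 0.6480, 0.3154, 0.3154, 0.1481.
ρ(T) = max|λ| = 0.6480; 0.6480 < 1 ⇒ converges.

yes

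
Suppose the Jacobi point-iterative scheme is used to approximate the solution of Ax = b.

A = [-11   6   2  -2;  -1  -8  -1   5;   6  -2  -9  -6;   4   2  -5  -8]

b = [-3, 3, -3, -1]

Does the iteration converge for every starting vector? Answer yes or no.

Let D = diag(-11, -8, -9, -8); L, U the strict triangles.
Jacobi: T = -D⁻¹(L+U), T[3,0] = -(4)/(-8) = +0.5000; T[3,3] = 0.
  T[0,:] = [+0.0000, +0.5455, +0.1818, -0.1818]
  T[1,:] = [-0.1250, +0.0000, -0.1250, +0.6250]
  T[2,:] = [+0.6667, -0.2222, +0.0000, -0.6667]
  T[3,:] = [+0.5000, +0.2500, -0.6250, +0.0000]
|roots of det(T-λI)|: 0.8460, 0.6819, 0.6819, 0.2776.
ρ(T) = max|λ| = 0.8460; 0.8460 < 1, so it converges for any x₀.

yes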